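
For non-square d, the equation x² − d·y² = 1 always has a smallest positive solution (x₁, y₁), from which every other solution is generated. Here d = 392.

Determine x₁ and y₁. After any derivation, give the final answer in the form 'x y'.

99 5

√392 = [19; 1,3,1,38, …], period ℓ=4 (even) → k=3
k=0  a_k=19  p_k/q_k = 19/1
…
k=2  a_k=3  p_k/q_k = 79/4
k=3  a_k=1  p_k/q_k = 99/5
→ (99, 5).  Check: 99²=9801, 392·5²=9800, difference 1.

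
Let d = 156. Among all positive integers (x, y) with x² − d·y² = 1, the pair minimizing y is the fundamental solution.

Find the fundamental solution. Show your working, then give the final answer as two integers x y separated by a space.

√156 = [12; 2,24, …], period ℓ=2 (even) → k=1
k=0  a_k=12  p_k/q_k = 12/1
k=1  a_k=2  p_k/q_k = 25/2
(x₁, y₁) = (25, 2);  25² − 156·2² = 1 ✓

25 2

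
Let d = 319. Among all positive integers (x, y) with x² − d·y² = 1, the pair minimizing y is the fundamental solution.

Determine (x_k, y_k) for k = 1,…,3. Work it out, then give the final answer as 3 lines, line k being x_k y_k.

12901780 722361
332911854336799 18639485405160
8590311008090840302660 480965080021169647239

√319 → a₀=17, period (1,6,5,1,4,…,6,1,34); ℓ=14 even so k=13
i=0: a=17 ⇒ p=17, q=1
i=1: a=1 ⇒ p=18, q=1
i=2: a=6 ⇒ p=125, q=7
i=3: a=5 ⇒ p=643, q=36
i=4: a=1 ⇒ p=768, q=43
…
i=6: a=3 ⇒ p=11913, q=667
i=7: a=1 ⇒ p=15628, q=875
i=8: a=3 ⇒ p=58797, q=3292
…
i=11: a=5 ⇒ p=1798881, q=100718
i=12: a=6 ⇒ p=11102899, q=621643
i=13: a=1 ⇒ p=12901780, q=722361
fundamental: x₁=12901780, y₁=722361  (since 166455927168400 − 319·521805414321 = 1)
(x_2, y_2) = (12901780·12901780 + 319·722361·722361, 12901780·722361 + 722361·12901780) = (332911854336799, 18639485405160)
(x_3, y_3) = (12901780·332911854336799 + 319·722361·18639485405160, 12901780·18639485405160 + 722361·332911854336799) = (8590311008090840302660, 480965080021169647239)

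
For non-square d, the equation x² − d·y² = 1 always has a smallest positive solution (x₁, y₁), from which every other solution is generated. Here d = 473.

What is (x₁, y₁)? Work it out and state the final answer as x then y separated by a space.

87 4

d=473: √d = [21; 1,2,1,42] (ℓ=4, even), read p_3/q_3
k=0  a_k=21  p_k/q_k = 21/1
…
k=2  a_k=2  p_k/q_k = 65/3
k=3  a_k=1  p_k/q_k = 87/4
fundamental: x₁=87, y₁=4  (since 7569 − 473·16 = 1)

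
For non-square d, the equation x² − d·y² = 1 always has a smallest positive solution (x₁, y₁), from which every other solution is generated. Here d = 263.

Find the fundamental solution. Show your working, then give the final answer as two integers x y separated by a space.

d=263: √d = [16; 4,1,1,1,1,15,1,1,1,1,4,32] (ℓ=12, even), read p_11/q_11
step 0: (16, 1)  from 16·(1,0) + (0,1)
step 1: (65, 4)  from 4·(16,1) + (1,0)
…
step 7: (6195, 382)  from 1·(5822,359) + (373,23)
…
step 10: (30229, 1864)  from 1·(18212,1123) + (12017,741)
step 11: (139128, 8579)  from 4·(30229,1864) + (18212,1123)
→ (139128, 8579).  Check: 139128²=19356600384, 263·8579²=19356600383, difference 1.

139128 8579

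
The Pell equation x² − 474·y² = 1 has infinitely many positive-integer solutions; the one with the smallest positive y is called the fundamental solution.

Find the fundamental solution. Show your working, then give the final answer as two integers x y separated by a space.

d=474: √d = [21; 1,3,2,1,1,…,3,1,42] (ℓ=14, even), read p_13/q_13
k=0  a_k=21  p_k/q_k = 21/1
…
k=5  a_k=1  p_k/q_k = 479/22
k=6  a_k=1  p_k/q_k = 762/35
…
k=12  a_k=3  p_k/q_k = 149331/6859
k=13  a_k=1  p_k/q_k = 193549/8890
fundamental: x₁=193549, y₁=8890  (since 37461215401 − 474·79032100 = 1)

193549 8890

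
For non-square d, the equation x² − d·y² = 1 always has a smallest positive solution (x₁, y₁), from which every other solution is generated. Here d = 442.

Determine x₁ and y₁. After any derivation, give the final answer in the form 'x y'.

√442 → a₀=21, period (42); ℓ=1 odd so k=1
a_0=21:  p_0=21·1+0=21,  q_0=21·0+1=1
a_1=42:  p_1=42·21+1=883,  q_1=42·1+0=42
(x₁, y₁) = (883, 42);  883² − 442·42² = 1 ✓

883 42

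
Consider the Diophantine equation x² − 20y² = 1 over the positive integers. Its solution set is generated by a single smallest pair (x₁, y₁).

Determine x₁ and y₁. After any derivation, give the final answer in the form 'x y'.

9 2

[4; 2,8] for √20; ℓ=2 ⇒ convergent index 1
k=0  a_k=4  p_k/q_k = 4/1
k=1  a_k=2  p_k/q_k = 9/2
(x₁, y₁) = (9, 2);  9² − 20·2² = 1 ✓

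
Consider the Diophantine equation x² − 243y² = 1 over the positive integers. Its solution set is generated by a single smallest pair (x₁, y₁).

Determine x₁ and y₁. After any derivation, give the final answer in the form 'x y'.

70226 4505

[15; 1,1,2,3,15,3,2,1,1,30] for √243; ℓ=10 ⇒ convergent index 9
a_0=15:  p_0=15·1+0=15,  q_0=15·0+1=1
a_1=1:  p_1=1·15+1=16,  q_1=1·1+0=1
a_2=1:  p_2=1·16+15=31,  q_2=1·1+1=2
…
a_4=3:  p_4=3·78+31=265,  q_4=3·5+2=17
…
a_8=1:  p_8=1·28901+12424=41325,  q_8=1·1854+797=2651
a_9=1:  p_9=1·41325+28901=70226,  q_9=1·2651+1854=4505
fundamental: x₁=70226, y₁=4505  (since 4931691076 − 243·20295025 = 1)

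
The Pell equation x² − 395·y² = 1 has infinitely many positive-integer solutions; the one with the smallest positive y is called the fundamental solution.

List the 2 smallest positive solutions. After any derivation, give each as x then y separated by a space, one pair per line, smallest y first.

159 8
50561 2544

[19; 1,6,1,38] for √395; ℓ=4 ⇒ convergent index 3
a_0=19:  p_0=19·1+0=19,  q_0=19·0+1=1
a_1=1:  p_1=1·19+1=20,  q_1=1·1+0=1
a_2=6:  p_2=6·20+19=139,  q_2=6·1+1=7
a_3=1:  p_3=1·139+20=159,  q_3=1·7+1=8
fundamental: x₁=159, y₁=8  (since 25281 − 395·64 = 1)
(159+8√395)^2 = 50561 + 2544√395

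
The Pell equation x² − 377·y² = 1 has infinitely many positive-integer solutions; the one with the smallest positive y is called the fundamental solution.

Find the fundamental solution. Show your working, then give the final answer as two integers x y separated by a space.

233 12

√377 = [19; 2,2,2,38, …], period ℓ=4 (even) → k=3
step 0: (19, 1)  from 19·(1,0) + (0,1)
step 1: (39, 2)  from 2·(19,1) + (1,0)
step 2: (97, 5)  from 2·(39,2) + (19,1)
step 3: (233, 12)  from 2·(97,5) + (39,2)
fundamental: x₁=233, y₁=12  (since 54289 − 377·144 = 1)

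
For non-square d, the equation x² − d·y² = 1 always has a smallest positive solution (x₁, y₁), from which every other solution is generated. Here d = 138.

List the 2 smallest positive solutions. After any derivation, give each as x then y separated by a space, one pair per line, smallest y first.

47 4
4417 376

√138 = [11; 1,2,1,22, …], period ℓ=4 (even) → k=3
k=0  a_k=11  p_k/q_k = 11/1
k=1  a_k=1  p_k/q_k = 12/1
k=2  a_k=2  p_k/q_k = 35/3
k=3  a_k=1  p_k/q_k = 47/4
(x₁, y₁) = (47, 4);  47² − 138·4² = 1 ✓
(47+4√138)^2 = 4417 + 376√138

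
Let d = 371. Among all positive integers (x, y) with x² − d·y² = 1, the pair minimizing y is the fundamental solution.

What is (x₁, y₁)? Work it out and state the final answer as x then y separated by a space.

d=371: √d = [19; 3,1,4,1,3,38] (ℓ=6, even), read p_5/q_5
a_0=19:  p_0=19·1+0=19,  q_0=19·0+1=1
…
a_3=4:  p_3=4·77+58=366,  q_3=4·4+3=19
a_4=1:  p_4=1·366+77=443,  q_4=1·19+4=23
a_5=3:  p_5=3·443+366=1695,  q_5=3·23+19=88
fundamental: x₁=1695, y₁=88  (since 2873025 − 371·7744 = 1)

1695 88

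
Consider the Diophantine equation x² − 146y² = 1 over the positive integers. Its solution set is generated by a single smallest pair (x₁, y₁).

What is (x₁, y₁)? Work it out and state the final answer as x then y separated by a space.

d=146: √d = [12; 12,24] (ℓ=2, even), read p_1/q_1
a_0=12:  p_0=12·1+0=12,  q_0=12·0+1=1
a_1=12:  p_1=12·12+1=145,  q_1=12·1+0=12
(x₁, y₁) = (145, 12);  145² − 146·12² = 1 ✓

145 12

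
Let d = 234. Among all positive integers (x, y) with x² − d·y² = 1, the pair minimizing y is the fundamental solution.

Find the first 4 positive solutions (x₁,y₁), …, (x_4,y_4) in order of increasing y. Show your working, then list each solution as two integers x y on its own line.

√234 → a₀=15, period (3,2,1,2,1,2,3,30); ℓ=8 even so k=7
step 0: (15, 1)  from 15·(1,0) + (0,1)
…
step 2: (107, 7)  from 2·(46,3) + (15,1)
step 3: (153, 10)  from 1·(107,7) + (46,3)
step 4: (413, 27)  from 2·(153,10) + (107,7)
step 5: (566, 37)  from 1·(413,27) + (153,10)
step 6: (1545, 101)  from 2·(566,37) + (413,27)
step 7: (5201, 340)  from 3·(1545,101) + (566,37)
fundamental: x₁=5201, y₁=340  (since 27050401 − 234·115600 = 1)
(x_2, y_2) = (5201·5201 + 234·340·340, 5201·340 + 340·5201) = (54100801, 3536680)
(x_3, y_3) = (5201·54100801 + 234·340·3536680, 5201·3536680 + 340·54100801) = (562756526801, 36788545020)
(x_4, y_4) = (5201·562756526801 + 234·340·36788545020, 5201·36788545020 + 340·562756526801) = (5853793337683201, 382674441761360)

5201 340
54100801 3536680
562756526801 36788545020
5853793337683201 382674441761360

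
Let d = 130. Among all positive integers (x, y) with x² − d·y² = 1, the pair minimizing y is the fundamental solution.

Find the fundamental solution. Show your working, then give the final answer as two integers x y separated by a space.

√130 → a₀=11, period (2,2,22); ℓ=3 odd so k=5
step 0: (11, 1)  from 11·(1,0) + (0,1)
step 1: (23, 2)  from 2·(11,1) + (1,0)
…
step 4: (2611, 229)  from 2·(1277,112) + (57,5)
step 5: (6499, 570)  from 2·(2611,229) + (1277,112)
→ (6499, 570).  Check: 6499²=42237001, 130·570²=42237000, difference 1.

6499 570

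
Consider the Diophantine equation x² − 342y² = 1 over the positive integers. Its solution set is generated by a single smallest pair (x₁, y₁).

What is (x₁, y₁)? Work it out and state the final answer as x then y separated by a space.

37 2

√342 → a₀=18, period (2,36); ℓ=2 even so k=1
i=0: a=18 ⇒ p=18, q=1
i=1: a=2 ⇒ p=37, q=2
→ (37, 2).  Check: 37²=1369, 342·2²=1368, difference 1.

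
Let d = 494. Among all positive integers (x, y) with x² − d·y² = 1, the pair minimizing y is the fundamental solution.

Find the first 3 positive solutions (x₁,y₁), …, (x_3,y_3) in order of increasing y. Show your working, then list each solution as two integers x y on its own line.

73035 3286
10668222449 479986020
1558307253052395 70111557938114

√494 = [22; 4,2,2,1,2,1,2,2,4,44, …], period ℓ=10 (even) → k=9
k=0  a_k=22  p_k/q_k = 22/1
k=1  a_k=4  p_k/q_k = 89/4
…
k=7  a_k=2  p_k/q_k = 6979/314
k=8  a_k=2  p_k/q_k = 16514/743
k=9  a_k=4  p_k/q_k = 73035/3286
→ (73035, 3286).  Check: 73035²=5334111225, 494·3286²=5334111224, difference 1.
(x_2, y_2) = (73035·73035 + 494·3286·3286, 73035·3286 + 3286·73035) = (10668222449, 479986020)
(x_3, y_3) = (73035·10668222449 + 494·3286·479986020, 73035·479986020 + 3286·10668222449) = (1558307253052395, 70111557938114)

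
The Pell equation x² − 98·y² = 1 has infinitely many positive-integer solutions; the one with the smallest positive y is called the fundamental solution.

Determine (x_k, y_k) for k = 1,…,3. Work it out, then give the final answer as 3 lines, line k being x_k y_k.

99 10
19601 1980
3880899 392030

√98 → a₀=9, period (1,8,1,18); ℓ=4 even so k=3
k=0  a_k=9  p_k/q_k = 9/1
…
k=2  a_k=8  p_k/q_k = 89/9
k=3  a_k=1  p_k/q_k = 99/10
(x₁, y₁) = (99, 10);  99² − 98·10² = 1 ✓
(99+10√98)^2 = 19601 + 1980√98
(99+10√98)^3 = 3880899 + 392030√98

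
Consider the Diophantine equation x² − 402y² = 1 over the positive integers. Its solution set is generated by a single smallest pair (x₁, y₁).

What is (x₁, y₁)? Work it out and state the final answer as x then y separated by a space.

√402 = [20; 20,40, …], period ℓ=2 (even) → k=1
i=0: a=20 ⇒ p=20, q=1
i=1: a=20 ⇒ p=401, q=20
fundamental: x₁=401, y₁=20  (since 160801 − 402·400 = 1)

401 20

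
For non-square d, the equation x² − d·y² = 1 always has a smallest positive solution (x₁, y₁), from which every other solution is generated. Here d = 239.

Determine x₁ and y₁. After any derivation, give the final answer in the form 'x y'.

6195120 400729

√239 = [15; 2,5,1,2,4,15,4,2,1,5,2,30, …], period ℓ=12 (even) → k=11
step 0: (15, 1)  from 15·(1,0) + (0,1)
step 1: (31, 2)  from 2·(15,1) + (1,0)
step 2: (170, 11)  from 5·(31,2) + (15,1)
…
step 4: (572, 37)  from 2·(201,13) + (170,11)
step 5: (2489, 161)  from 4·(572,37) + (201,13)
…
step 7: (154117, 9969)  from 4·(37907,2452) + (2489,161)
…
step 10: (2847431, 184185)  from 5·(500258,32359) + (346141,22390)
step 11: (6195120, 400729)  from 2·(2847431,184185) + (500258,32359)
→ (6195120, 400729).  Check: 6195120²=38379511814400, 239·400729²=38379511814399, difference 1.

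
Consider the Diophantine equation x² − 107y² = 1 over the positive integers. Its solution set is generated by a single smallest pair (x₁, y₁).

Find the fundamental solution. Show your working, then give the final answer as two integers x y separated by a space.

962 93

[10; 2,1,9,1,2,20] for √107; ℓ=6 ⇒ convergent index 5
a_0=10:  p_0=10·1+0=10,  q_0=10·0+1=1
…
a_4=1:  p_4=1·300+31=331,  q_4=1·29+3=32
a_5=2:  p_5=2·331+300=962,  q_5=2·32+29=93
fundamental: x₁=962, y₁=93  (since 925444 − 107·8649 = 1)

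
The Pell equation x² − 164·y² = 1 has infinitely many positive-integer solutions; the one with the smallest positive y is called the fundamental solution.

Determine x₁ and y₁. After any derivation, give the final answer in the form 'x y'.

[12; 1,4,6,4,1,24] for √164; ℓ=6 ⇒ convergent index 5
step 0: (12, 1)  from 12·(1,0) + (0,1)
step 1: (13, 1)  from 1·(12,1) + (1,0)
…
step 3: (397, 31)  from 6·(64,5) + (13,1)
step 4: (1652, 129)  from 4·(397,31) + (64,5)
step 5: (2049, 160)  from 1·(1652,129) + (397,31)
→ (2049, 160).  Check: 2049²=4198401, 164·160²=4198400, difference 1.

2049 160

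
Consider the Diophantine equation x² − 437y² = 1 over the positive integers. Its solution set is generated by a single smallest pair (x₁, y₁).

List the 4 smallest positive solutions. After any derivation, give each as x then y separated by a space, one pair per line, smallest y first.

4599 220
42301601 2023560
389090121399 18612704660
3578850894326401 171199655439120

d=437: √d = [20; 1,9,2,9,1,40] (ℓ=6, even), read p_5/q_5
k=0  a_k=20  p_k/q_k = 20/1
k=1  a_k=1  p_k/q_k = 21/1
…
k=3  a_k=2  p_k/q_k = 439/21
k=4  a_k=9  p_k/q_k = 4160/199
k=5  a_k=1  p_k/q_k = 4599/220
→ (4599, 220).  Check: 4599²=21150801, 437·220²=21150800, difference 1.
(4599+220√437)^2 = 42301601 + 2023560√437
(4599+220√437)^3 = 389090121399 + 18612704660√437
(4599+220√437)^4 = 3578850894326401 + 171199655439120√437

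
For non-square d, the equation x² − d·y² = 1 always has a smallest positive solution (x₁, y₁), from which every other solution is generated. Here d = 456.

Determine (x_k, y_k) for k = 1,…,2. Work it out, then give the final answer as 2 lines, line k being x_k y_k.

[21; 2,1,4,1,2,42] for √456; ℓ=6 ⇒ convergent index 5
a_0=21:  p_0=21·1+0=21,  q_0=21·0+1=1
…
a_4=1:  p_4=1·299+64=363,  q_4=1·14+3=17
a_5=2:  p_5=2·363+299=1025,  q_5=2·17+14=48
(x₁, y₁) = (1025, 48);  1025² − 456·48² = 1 ✓
k=2:  x_2 = 1025·1025+456·48·48 = 2101249,  y_2 = 1025·48+48·1025 = 98400

1025 48
2101249 98400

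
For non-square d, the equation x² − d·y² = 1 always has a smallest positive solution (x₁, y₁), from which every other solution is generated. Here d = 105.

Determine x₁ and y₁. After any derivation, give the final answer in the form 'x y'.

41 4

[10; 4,20] for √105; ℓ=2 ⇒ convergent index 1
k=0  a_k=10  p_k/q_k = 10/1
k=1  a_k=4  p_k/q_k = 41/4
(x₁, y₁) = (41, 4);  41² − 105·4² = 1 ✓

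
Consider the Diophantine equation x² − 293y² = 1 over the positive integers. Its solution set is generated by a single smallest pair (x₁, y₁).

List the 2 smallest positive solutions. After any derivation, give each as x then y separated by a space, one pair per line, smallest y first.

d=293: √d = [17; 8,1,1,8,34] (ℓ=5, odd), read p_9/q_9
a_0=17:  p_0=17·1+0=17,  q_0=17·0+1=1
…
a_3=1:  p_3=1·154+137=291,  q_3=1·9+8=17
…
a_6=8:  p_6=8·84679+2482=679914,  q_6=8·4947+145=39721
…
a_8=1:  p_8=1·764593+679914=1444507,  q_8=1·44668+39721=84389
a_9=8:  p_9=8·1444507+764593=12320649,  q_9=8·84389+44668=719780
(x₁, y₁) = (12320649, 719780);  12320649² − 293·719780² = 1 ✓
k=2:  x_2 = 12320649·12320649+293·719780·719780 = 303596783562401,  y_2 = 12320649·719780+719780·12320649 = 17736313474440

12320649 719780
303596783562401 17736313474440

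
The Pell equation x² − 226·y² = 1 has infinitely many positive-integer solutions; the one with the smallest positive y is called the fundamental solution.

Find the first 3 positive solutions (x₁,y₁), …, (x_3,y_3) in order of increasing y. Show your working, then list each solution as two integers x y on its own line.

d=226: √d = [15; 30] (ℓ=1, odd), read p_1/q_1
k=0  a_k=15  p_k/q_k = 15/1
k=1  a_k=30  p_k/q_k = 451/30
→ (451, 30).  Check: 451²=203401, 226·30²=203400, difference 1.
k=2:  x_2 = 451·451+226·30·30 = 406801,  y_2 = 451·30+30·451 = 27060
k=3:  x_3 = 451·406801+226·30·27060 = 366934051,  y_3 = 451·27060+30·406801 = 24408090

451 30
406801 27060
366934051 24408090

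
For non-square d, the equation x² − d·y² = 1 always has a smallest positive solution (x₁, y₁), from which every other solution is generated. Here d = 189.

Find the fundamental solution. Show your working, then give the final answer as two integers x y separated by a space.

√189 → a₀=13, period (1,2,1,26); ℓ=4 even so k=3
a_0=13:  p_0=13·1+0=13,  q_0=13·0+1=1
…
a_2=2:  p_2=2·14+13=41,  q_2=2·1+1=3
a_3=1:  p_3=1·41+14=55,  q_3=1·3+1=4
→ (55, 4).  Check: 55²=3025, 189·4²=3024, difference 1.

55 4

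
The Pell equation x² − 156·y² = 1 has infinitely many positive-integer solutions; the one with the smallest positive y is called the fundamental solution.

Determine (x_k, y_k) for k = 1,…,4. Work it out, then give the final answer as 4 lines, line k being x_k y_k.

25 2
1249 100
62425 4998
3120001 249800

√156 → a₀=12, period (2,24); ℓ=2 even so k=1
k=0  a_k=12  p_k/q_k = 12/1
k=1  a_k=2  p_k/q_k = 25/2
fundamental: x₁=25, y₁=2  (since 625 − 156·4 = 1)
(x_2, y_2) = (25·25 + 156·2·2, 25·2 + 2·25) = (1249, 100)
(x_3, y_3) = (25·1249 + 156·2·100, 25·100 + 2·1249) = (62425, 4998)
(x_4, y_4) = (25·62425 + 156·2·4998, 25·4998 + 2·62425) = (3120001, 249800)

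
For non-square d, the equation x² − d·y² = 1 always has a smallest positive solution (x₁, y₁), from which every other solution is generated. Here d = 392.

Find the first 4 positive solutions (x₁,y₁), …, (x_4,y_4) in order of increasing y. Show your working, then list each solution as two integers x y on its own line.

99 5
19601 990
3880899 196015
768398401 38809980

√392 → a₀=19, period (1,3,1,38); ℓ=4 even so k=3
k=0  a_k=19  p_k/q_k = 19/1
…
k=2  a_k=3  p_k/q_k = 79/4
k=3  a_k=1  p_k/q_k = 99/5
→ (99, 5).  Check: 99²=9801, 392·5²=9800, difference 1.
(x_2, y_2) = (99·99 + 392·5·5, 99·5 + 5·99) = (19601, 990)
(x_3, y_3) = (99·19601 + 392·5·990, 99·990 + 5·19601) = (3880899, 196015)
(x_4, y_4) = (99·3880899 + 392·5·196015, 99·196015 + 5·3880899) = (768398401, 38809980)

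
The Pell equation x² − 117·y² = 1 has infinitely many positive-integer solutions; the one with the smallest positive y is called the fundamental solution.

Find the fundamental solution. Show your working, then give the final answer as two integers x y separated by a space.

649 60

d=117: √d = [10; 1,4,2,4,1,20] (ℓ=6, even), read p_5/q_5
a_0=10:  p_0=10·1+0=10,  q_0=10·0+1=1
a_1=1:  p_1=1·10+1=11,  q_1=1·1+0=1
a_2=4:  p_2=4·11+10=54,  q_2=4·1+1=5
a_3=2:  p_3=2·54+11=119,  q_3=2·5+1=11
a_4=4:  p_4=4·119+54=530,  q_4=4·11+5=49
a_5=1:  p_5=1·530+119=649,  q_5=1·49+11=60
→ (649, 60).  Check: 649²=421201, 117·60²=421200, difference 1.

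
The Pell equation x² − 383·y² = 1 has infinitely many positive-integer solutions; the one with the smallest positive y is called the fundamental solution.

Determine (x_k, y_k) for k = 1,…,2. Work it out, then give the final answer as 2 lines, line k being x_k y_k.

d=383: √d = [19; 1,1,3,19,3,1,1,38] (ℓ=8, even), read p_7/q_7
k=0  a_k=19  p_k/q_k = 19/1
k=1  a_k=1  p_k/q_k = 20/1
k=2  a_k=1  p_k/q_k = 39/2
k=3  a_k=3  p_k/q_k = 137/7
k=4  a_k=19  p_k/q_k = 2642/135
k=5  a_k=3  p_k/q_k = 8063/412
k=6  a_k=1  p_k/q_k = 10705/547
k=7  a_k=1  p_k/q_k = 18768/959
→ (18768, 959).  Check: 18768²=352237824, 383·959²=352237823, difference 1.
(x_2, y_2) = (18768·18768 + 383·959·959, 18768·959 + 959·18768) = (704475647, 35997024)

18768 959
704475647 35997024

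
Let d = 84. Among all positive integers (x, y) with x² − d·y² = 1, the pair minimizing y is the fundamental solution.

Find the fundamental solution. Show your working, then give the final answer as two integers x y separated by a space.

55 6

d=84: √d = [9; 6,18] (ℓ=2, even), read p_1/q_1
k=0  a_k=9  p_k/q_k = 9/1
k=1  a_k=6  p_k/q_k = 55/6
→ (55, 6).  Check: 55²=3025, 84·6²=3024, difference 1.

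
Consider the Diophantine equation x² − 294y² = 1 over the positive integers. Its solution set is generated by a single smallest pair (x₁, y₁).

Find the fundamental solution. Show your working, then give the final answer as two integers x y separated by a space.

4801 280

√294 = [17; 6,1,4,1,6,34, …], period ℓ=6 (even) → k=5
step 0: (17, 1)  from 17·(1,0) + (0,1)
…
step 4: (703, 41)  from 1·(583,34) + (120,7)
step 5: (4801, 280)  from 6·(703,41) + (583,34)
(x₁, y₁) = (4801, 280);  4801² − 294·280² = 1 ✓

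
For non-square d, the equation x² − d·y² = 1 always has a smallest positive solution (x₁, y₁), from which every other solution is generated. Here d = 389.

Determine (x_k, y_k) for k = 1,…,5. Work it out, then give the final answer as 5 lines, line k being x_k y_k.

3287049 166660
21609382256801 1095639172680
142062196675667653449 7202839293837075980
933930803041091759821507201 47352171395934637886793360
6139752624410693193862375179426249 311297815269663908222998617313300

√389 → a₀=19, period (1,2,1,1,1,1,2,1,38); ℓ=9 odd so k=17
k=0  a_k=19  p_k/q_k = 19/1
…
k=2  a_k=2  p_k/q_k = 59/3
…
k=4  a_k=1  p_k/q_k = 138/7
…
k=8  a_k=1  p_k/q_k = 1282/65
k=9  a_k=38  p_k/q_k = 49643/2517
…
k=14  a_k=1  p_k/q_k = 556329/28207
k=15  a_k=1  p_k/q_k = 910240/46151
k=16  a_k=2  p_k/q_k = 2376809/120509
k=17  a_k=1  p_k/q_k = 3287049/166660
fundamental: x₁=3287049, y₁=166660  (since 10804691128401 − 389·27775555600 = 1)
(3287049+166660√389)^2 = 21609382256801 + 1095639172680√389
(3287049+166660√389)^3 = 142062196675667653449 + 7202839293837075980√389
(3287049+166660√389)^4 = 933930803041091759821507201 + 47352171395934637886793360√389
(3287049+166660√389)^5 = 6139752624410693193862375179426249 + 311297815269663908222998617313300√389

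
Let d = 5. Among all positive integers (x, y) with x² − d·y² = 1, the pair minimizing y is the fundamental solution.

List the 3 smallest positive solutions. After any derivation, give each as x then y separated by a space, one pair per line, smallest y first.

9 4
161 72
2889 1292

d=5: √d = [2; 4] (ℓ=1, odd), read p_1/q_1
k=0  a_k=2  p_k/q_k = 2/1
k=1  a_k=4  p_k/q_k = 9/4
(x₁, y₁) = (9, 4);  9² − 5·4² = 1 ✓
(x_2, y_2) = (9·9 + 5·4·4, 9·4 + 4·9) = (161, 72)
(x_3, y_3) = (9·161 + 5·4·72, 9·72 + 4·161) = (2889, 1292)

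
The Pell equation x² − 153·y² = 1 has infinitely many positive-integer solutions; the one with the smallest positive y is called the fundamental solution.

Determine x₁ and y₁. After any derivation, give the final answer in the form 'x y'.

2177 176

√153 = [12; 2,1,2,2,2,1,2,24, …], period ℓ=8 (even) → k=7
k=0  a_k=12  p_k/q_k = 12/1
k=1  a_k=2  p_k/q_k = 25/2
k=2  a_k=1  p_k/q_k = 37/3
k=3  a_k=2  p_k/q_k = 99/8
k=4  a_k=2  p_k/q_k = 235/19
k=5  a_k=2  p_k/q_k = 569/46
k=6  a_k=1  p_k/q_k = 804/65
k=7  a_k=2  p_k/q_k = 2177/176
(x₁, y₁) = (2177, 176);  2177² − 153·176² = 1 ✓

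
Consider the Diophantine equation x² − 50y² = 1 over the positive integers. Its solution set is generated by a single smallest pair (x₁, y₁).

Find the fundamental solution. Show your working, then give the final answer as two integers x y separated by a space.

√50 = [7; 14, …], period ℓ=1 (odd) → k=1
k=0  a_k=7  p_k/q_k = 7/1
k=1  a_k=14  p_k/q_k = 99/14
→ (99, 14).  Check: 99²=9801, 50·14²=9800, difference 1.

99 14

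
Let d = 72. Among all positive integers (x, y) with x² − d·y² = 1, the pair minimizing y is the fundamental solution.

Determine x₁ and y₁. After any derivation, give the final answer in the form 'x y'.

17 2

[8; 2,16] for √72; ℓ=2 ⇒ convergent index 1
i=0: a=8 ⇒ p=8, q=1
i=1: a=2 ⇒ p=17, q=2
fundamental: x₁=17, y₁=2  (since 289 − 72·4 = 1)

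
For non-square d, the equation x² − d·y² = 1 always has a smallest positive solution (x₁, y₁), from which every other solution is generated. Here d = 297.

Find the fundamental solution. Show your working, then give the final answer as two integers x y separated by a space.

48599 2820

d=297: √d = [17; 4,3,1,1,2,1,1,3,4,34] (ℓ=10, even), read p_9/q_9
k=0  a_k=17  p_k/q_k = 17/1
…
k=2  a_k=3  p_k/q_k = 224/13
k=3  a_k=1  p_k/q_k = 293/17
k=4  a_k=1  p_k/q_k = 517/30
k=5  a_k=2  p_k/q_k = 1327/77
k=6  a_k=1  p_k/q_k = 1844/107
k=7  a_k=1  p_k/q_k = 3171/184
k=8  a_k=3  p_k/q_k = 11357/659
k=9  a_k=4  p_k/q_k = 48599/2820
(x₁, y₁) = (48599, 2820);  48599² − 297·2820² = 1 ✓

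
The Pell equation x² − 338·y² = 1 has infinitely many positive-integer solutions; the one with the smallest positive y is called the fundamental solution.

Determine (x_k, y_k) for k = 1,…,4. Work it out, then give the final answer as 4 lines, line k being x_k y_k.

114243 6214
26102926097 1419812004
5964153172084899 324407165539730
1362725501650887306817 74122495624090936776

√338 = [18; 2,1,1,2,36, …], period ℓ=5 (odd) → k=9
a_0=18:  p_0=18·1+0=18,  q_0=18·0+1=1
a_1=2:  p_1=2·18+1=37,  q_1=2·1+0=2
…
a_3=1:  p_3=1·55+37=92,  q_3=1·3+2=5
…
a_5=36:  p_5=36·239+92=8696,  q_5=36·13+5=473
…
a_8=1:  p_8=1·26327+17631=43958,  q_8=1·1432+959=2391
a_9=2:  p_9=2·43958+26327=114243,  q_9=2·2391+1432=6214
fundamental: x₁=114243, y₁=6214  (since 13051463049 − 338·38613796 = 1)
n=2: (114243,6214)∘(114243,6214) = (114243·114243+338·6214·6214, 114243·6214+6214·114243) = (26102926097,1419812004)
n=3: (26102926097,1419812004)∘(114243,6214) = (114243·26102926097+338·6214·1419812004, 114243·1419812004+6214·26102926097) = (5964153172084899,324407165539730)
n=4: (5964153172084899,324407165539730)∘(114243,6214) = (114243·5964153172084899+338·6214·324407165539730, 114243·324407165539730+6214·5964153172084899) = (1362725501650887306817,74122495624090936776)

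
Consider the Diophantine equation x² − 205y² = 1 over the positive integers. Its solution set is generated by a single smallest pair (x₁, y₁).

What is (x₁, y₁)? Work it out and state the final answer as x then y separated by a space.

d=205: √d = [14; 3,6,1,4,1,6,3,28] (ℓ=8, even), read p_7/q_7
i=0: a=14 ⇒ p=14, q=1
i=1: a=3 ⇒ p=43, q=3
i=2: a=6 ⇒ p=272, q=19
i=3: a=1 ⇒ p=315, q=22
i=4: a=4 ⇒ p=1532, q=107
i=5: a=1 ⇒ p=1847, q=129
i=6: a=6 ⇒ p=12614, q=881
i=7: a=3 ⇒ p=39689, q=2772
fundamental: x₁=39689, y₁=2772  (since 1575216721 − 205·7683984 = 1)

39689 2772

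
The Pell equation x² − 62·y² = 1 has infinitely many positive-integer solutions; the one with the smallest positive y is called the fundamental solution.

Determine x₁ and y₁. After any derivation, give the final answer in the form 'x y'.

√62 = [7; 1,6,1,14, …], period ℓ=4 (even) → k=3
i=0: a=7 ⇒ p=7, q=1
i=1: a=1 ⇒ p=8, q=1
i=2: a=6 ⇒ p=55, q=7
i=3: a=1 ⇒ p=63, q=8
→ (63, 8).  Check: 63²=3969, 62·8²=3968, difference 1.

63 8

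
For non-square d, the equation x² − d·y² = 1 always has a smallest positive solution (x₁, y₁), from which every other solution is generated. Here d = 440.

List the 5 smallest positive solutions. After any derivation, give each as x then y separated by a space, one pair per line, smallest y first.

21 1
881 42
36981 1763
1552321 74004
65160501 3106405

√440 = [20; 1,40, …], period ℓ=2 (even) → k=1
step 0: (20, 1)  from 20·(1,0) + (0,1)
step 1: (21, 1)  from 1·(20,1) + (1,0)
fundamental: x₁=21, y₁=1  (since 441 − 440·1 = 1)
(21+1√440)^2 = 881 + 42√440
(21+1√440)^3 = 36981 + 1763√440
(21+1√440)^4 = 1552321 + 74004√440
(21+1√440)^5 = 65160501 + 3106405√440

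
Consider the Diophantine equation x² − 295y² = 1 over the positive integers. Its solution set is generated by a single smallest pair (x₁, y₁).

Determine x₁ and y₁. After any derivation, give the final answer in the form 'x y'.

√295 = [17; 5,1,2,3,2,6,2,3,2,1,5,34, …], period ℓ=12 (even) → k=11
step 0: (17, 1)  from 17·(1,0) + (0,1)
…
step 5: (2250, 131)  from 2·(979,57) + (292,17)
step 6: (14479, 843)  from 6·(2250,131) + (979,57)
step 7: (31208, 1817)  from 2·(14479,843) + (2250,131)
…
step 9: (247414, 14405)  from 2·(108103,6294) + (31208,1817)
step 10: (355517, 20699)  from 1·(247414,14405) + (108103,6294)
step 11: (2024999, 117900)  from 5·(355517,20699) + (247414,14405)
→ (2024999, 117900).  Check: 2024999²=4100620950001, 295·117900²=4100620950000, difference 1.

2024999 117900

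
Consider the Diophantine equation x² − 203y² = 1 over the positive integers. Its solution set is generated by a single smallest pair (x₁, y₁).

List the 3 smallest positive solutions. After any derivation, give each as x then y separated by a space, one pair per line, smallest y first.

57 4
6497 456
740601 51980

√203 = [14; 4,28, …], period ℓ=2 (even) → k=1
i=0: a=14 ⇒ p=14, q=1
i=1: a=4 ⇒ p=57, q=4
(x₁, y₁) = (57, 4);  57² − 203·4² = 1 ✓
(57+4√203)^2 = 6497 + 456√203
(57+4√203)^3 = 740601 + 51980√203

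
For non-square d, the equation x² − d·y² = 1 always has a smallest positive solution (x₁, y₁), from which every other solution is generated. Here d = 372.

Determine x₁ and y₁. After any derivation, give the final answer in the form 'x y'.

d=372: √d = [19; 3,2,12,2,3,38] (ℓ=6, even), read p_5/q_5
step 0: (19, 1)  from 19·(1,0) + (0,1)
…
step 2: (135, 7)  from 2·(58,3) + (19,1)
step 3: (1678, 87)  from 12·(135,7) + (58,3)
step 4: (3491, 181)  from 2·(1678,87) + (135,7)
step 5: (12151, 630)  from 3·(3491,181) + (1678,87)
→ (12151, 630).  Check: 12151²=147646801, 372·630²=147646800, difference 1.

12151 630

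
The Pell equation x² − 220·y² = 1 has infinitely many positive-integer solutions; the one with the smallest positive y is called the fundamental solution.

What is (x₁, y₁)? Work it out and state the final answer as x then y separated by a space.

√220 = [14; 1,4,1,28, …], period ℓ=4 (even) → k=3
k=0  a_k=14  p_k/q_k = 14/1
k=1  a_k=1  p_k/q_k = 15/1
k=2  a_k=4  p_k/q_k = 74/5
k=3  a_k=1  p_k/q_k = 89/6
(x₁, y₁) = (89, 6);  89² − 220·6² = 1 ✓

89 6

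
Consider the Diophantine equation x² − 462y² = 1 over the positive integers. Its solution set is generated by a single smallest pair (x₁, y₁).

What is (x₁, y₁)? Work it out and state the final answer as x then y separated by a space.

√462 = [21; 2,42, …], period ℓ=2 (even) → k=1
i=0: a=21 ⇒ p=21, q=1
i=1: a=2 ⇒ p=43, q=2
(x₁, y₁) = (43, 2);  43² − 462·2² = 1 ✓

43 2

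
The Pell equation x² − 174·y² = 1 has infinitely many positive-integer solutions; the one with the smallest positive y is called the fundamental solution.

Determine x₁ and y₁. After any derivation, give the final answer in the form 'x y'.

1451 110

√174 → a₀=13, period (5,4,5,26); ℓ=4 even so k=3
i=0: a=13 ⇒ p=13, q=1
i=1: a=5 ⇒ p=66, q=5
i=2: a=4 ⇒ p=277, q=21
i=3: a=5 ⇒ p=1451, q=110
fundamental: x₁=1451, y₁=110  (since 2105401 − 174·12100 = 1)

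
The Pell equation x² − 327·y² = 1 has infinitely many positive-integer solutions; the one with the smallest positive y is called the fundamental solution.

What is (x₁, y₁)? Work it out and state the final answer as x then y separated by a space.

217 12

d=327: √d = [18; 12,36] (ℓ=2, even), read p_1/q_1
k=0  a_k=18  p_k/q_k = 18/1
k=1  a_k=12  p_k/q_k = 217/12
fundamental: x₁=217, y₁=12  (since 47089 − 327·144 = 1)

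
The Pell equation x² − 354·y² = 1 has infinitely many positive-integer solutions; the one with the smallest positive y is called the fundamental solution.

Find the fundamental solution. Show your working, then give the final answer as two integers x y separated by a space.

√354 → a₀=18, period (1,4,2,2,18,2,2,4,1,36); ℓ=10 even so k=9
k=0  a_k=18  p_k/q_k = 18/1
k=1  a_k=1  p_k/q_k = 19/1
k=2  a_k=4  p_k/q_k = 94/5
k=3  a_k=2  p_k/q_k = 207/11
…
k=5  a_k=18  p_k/q_k = 9351/497
k=6  a_k=2  p_k/q_k = 19210/1021
k=7  a_k=2  p_k/q_k = 47771/2539
k=8  a_k=4  p_k/q_k = 210294/11177
k=9  a_k=1  p_k/q_k = 258065/13716
fundamental: x₁=258065, y₁=13716  (since 66597544225 − 354·188128656 = 1)

258065 13716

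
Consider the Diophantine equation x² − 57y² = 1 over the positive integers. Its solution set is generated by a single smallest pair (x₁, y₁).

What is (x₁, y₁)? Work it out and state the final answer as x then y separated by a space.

151 20

√57 = [7; 1,1,4,1,1,14, …], period ℓ=6 (even) → k=5
step 0: (7, 1)  from 7·(1,0) + (0,1)
step 1: (8, 1)  from 1·(7,1) + (1,0)
…
step 3: (68, 9)  from 4·(15,2) + (8,1)
step 4: (83, 11)  from 1·(68,9) + (15,2)
step 5: (151, 20)  from 1·(83,11) + (68,9)
(x₁, y₁) = (151, 20);  151² − 57·20² = 1 ✓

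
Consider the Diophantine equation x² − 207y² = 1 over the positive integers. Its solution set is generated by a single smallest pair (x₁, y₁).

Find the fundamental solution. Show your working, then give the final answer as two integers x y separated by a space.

d=207: √d = [14; 2,1,1,2,1,1,2,28] (ℓ=8, even), read p_7/q_7
a_0=14:  p_0=14·1+0=14,  q_0=14·0+1=1
…
a_4=2:  p_4=2·72+43=187,  q_4=2·5+3=13
a_5=1:  p_5=1·187+72=259,  q_5=1·13+5=18
a_6=1:  p_6=1·259+187=446,  q_6=1·18+13=31
a_7=2:  p_7=2·446+259=1151,  q_7=2·31+18=80
fundamental: x₁=1151, y₁=80  (since 1324801 − 207·6400 = 1)

1151 80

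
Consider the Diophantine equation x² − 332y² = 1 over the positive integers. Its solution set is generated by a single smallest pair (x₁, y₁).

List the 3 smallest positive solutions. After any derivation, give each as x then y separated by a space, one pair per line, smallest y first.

[18; 4,1,1,8,1,1,4,36] for √332; ℓ=8 ⇒ convergent index 7
i=0: a=18 ⇒ p=18, q=1
i=1: a=4 ⇒ p=73, q=4
i=2: a=1 ⇒ p=91, q=5
…
i=4: a=8 ⇒ p=1403, q=77
…
i=6: a=1 ⇒ p=2970, q=163
i=7: a=4 ⇒ p=13447, q=738
fundamental: x₁=13447, y₁=738  (since 180821809 − 332·544644 = 1)
k=2:  x_2 = 13447·13447+332·738·738 = 361643617,  y_2 = 13447·738+738·13447 = 19847772
k=3:  x_3 = 13447·361643617+332·738·19847772 = 9726043422151,  y_3 = 13447·19847772+738·361643617 = 533785979430

13447 738
361643617 19847772
9726043422151 533785979430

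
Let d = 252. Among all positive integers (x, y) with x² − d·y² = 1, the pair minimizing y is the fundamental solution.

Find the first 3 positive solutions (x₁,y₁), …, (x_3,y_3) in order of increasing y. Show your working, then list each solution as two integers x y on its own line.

127 8
32257 2032
8193151 516120

d=252: √d = [15; 1,6,1,30] (ℓ=4, even), read p_3/q_3
a_0=15:  p_0=15·1+0=15,  q_0=15·0+1=1
…
a_2=6:  p_2=6·16+15=111,  q_2=6·1+1=7
a_3=1:  p_3=1·111+16=127,  q_3=1·7+1=8
fundamental: x₁=127, y₁=8  (since 16129 − 252·64 = 1)
k=2:  x_2 = 127·127+252·8·8 = 32257,  y_2 = 127·8+8·127 = 2032
k=3:  x_3 = 127·32257+252·8·2032 = 8193151,  y_3 = 127·2032+8·32257 = 516120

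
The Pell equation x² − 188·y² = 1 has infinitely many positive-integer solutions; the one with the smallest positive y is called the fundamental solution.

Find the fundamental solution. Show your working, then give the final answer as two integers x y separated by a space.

4607 336

√188 = [13; 1,2,2,6,2,2,1,26, …], period ℓ=8 (even) → k=7
a_0=13:  p_0=13·1+0=13,  q_0=13·0+1=1
a_1=1:  p_1=1·13+1=14,  q_1=1·1+0=1
…
a_3=2:  p_3=2·41+14=96,  q_3=2·3+1=7
…
a_6=2:  p_6=2·1330+617=3277,  q_6=2·97+45=239
a_7=1:  p_7=1·3277+1330=4607,  q_7=1·239+97=336
fundamental: x₁=4607, y₁=336  (since 21224449 − 188·112896 = 1)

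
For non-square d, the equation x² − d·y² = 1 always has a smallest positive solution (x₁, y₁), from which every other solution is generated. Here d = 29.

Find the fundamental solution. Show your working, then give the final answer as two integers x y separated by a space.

9801 1820

√29 = [5; 2,1,1,2,10, …], period ℓ=5 (odd) → k=9
k=0  a_k=5  p_k/q_k = 5/1
…
k=3  a_k=1  p_k/q_k = 27/5
k=4  a_k=2  p_k/q_k = 70/13
…
k=7  a_k=1  p_k/q_k = 2251/418
k=8  a_k=1  p_k/q_k = 3775/701
k=9  a_k=2  p_k/q_k = 9801/1820
fundamental: x₁=9801, y₁=1820  (since 96059601 − 29·3312400 = 1)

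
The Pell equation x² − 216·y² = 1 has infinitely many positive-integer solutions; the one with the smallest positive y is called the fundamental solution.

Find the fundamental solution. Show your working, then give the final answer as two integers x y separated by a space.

485 33

d=216: √d = [14; 1,2,3,2,1,28] (ℓ=6, even), read p_5/q_5
k=0  a_k=14  p_k/q_k = 14/1
…
k=2  a_k=2  p_k/q_k = 44/3
…
k=4  a_k=2  p_k/q_k = 338/23
k=5  a_k=1  p_k/q_k = 485/33
→ (485, 33).  Check: 485²=235225, 216·33²=235224, difference 1.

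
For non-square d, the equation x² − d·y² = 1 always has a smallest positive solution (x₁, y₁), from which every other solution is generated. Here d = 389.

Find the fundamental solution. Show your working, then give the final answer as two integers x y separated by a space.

√389 → a₀=19, period (1,2,1,1,1,1,2,1,38); ℓ=9 odd so k=17
k=0  a_k=19  p_k/q_k = 19/1
…
k=4  a_k=1  p_k/q_k = 138/7
…
k=6  a_k=1  p_k/q_k = 355/18
…
k=8  a_k=1  p_k/q_k = 1282/65
…
k=10  a_k=1  p_k/q_k = 50925/2582
k=11  a_k=2  p_k/q_k = 151493/7681
k=12  a_k=1  p_k/q_k = 202418/10263
k=13  a_k=1  p_k/q_k = 353911/17944
k=14  a_k=1  p_k/q_k = 556329/28207
k=15  a_k=1  p_k/q_k = 910240/46151
k=16  a_k=2  p_k/q_k = 2376809/120509
k=17  a_k=1  p_k/q_k = 3287049/166660
→ (3287049, 166660).  Check: 3287049²=10804691128401, 389·166660²=10804691128400, difference 1.

3287049 166660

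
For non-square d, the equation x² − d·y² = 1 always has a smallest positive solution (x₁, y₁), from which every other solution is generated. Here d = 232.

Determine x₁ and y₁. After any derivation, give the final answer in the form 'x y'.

√232 = [15; 4,3,7,3,4,30, …], period ℓ=6 (even) → k=5
i=0: a=15 ⇒ p=15, q=1
…
i=4: a=3 ⇒ p=4539, q=298
i=5: a=4 ⇒ p=19603, q=1287
→ (19603, 1287).  Check: 19603²=384277609, 232·1287²=384277608, difference 1.

19603 1287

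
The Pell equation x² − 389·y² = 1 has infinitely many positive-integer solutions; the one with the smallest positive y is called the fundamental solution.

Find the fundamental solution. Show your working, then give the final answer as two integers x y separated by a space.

[19; 1,2,1,1,1,1,2,1,38] for √389; ℓ=9 ⇒ convergent index 17
a_0=19:  p_0=19·1+0=19,  q_0=19·0+1=1
…
a_2=2:  p_2=2·20+19=59,  q_2=2·1+1=3
a_3=1:  p_3=1·59+20=79,  q_3=1·3+1=4
…
a_5=1:  p_5=1·138+79=217,  q_5=1·7+4=11
…
a_7=2:  p_7=2·355+217=927,  q_7=2·18+11=47
a_8=1:  p_8=1·927+355=1282,  q_8=1·47+18=65
a_9=38:  p_9=38·1282+927=49643,  q_9=38·65+47=2517
a_10=1:  p_10=1·49643+1282=50925,  q_10=1·2517+65=2582
a_11=2:  p_11=2·50925+49643=151493,  q_11=2·2582+2517=7681
a_12=1:  p_12=1·151493+50925=202418,  q_12=1·7681+2582=10263
a_13=1:  p_13=1·202418+151493=353911,  q_13=1·10263+7681=17944
a_14=1:  p_14=1·353911+202418=556329,  q_14=1·17944+10263=28207
a_15=1:  p_15=1·556329+353911=910240,  q_15=1·28207+17944=46151
a_16=2:  p_16=2·910240+556329=2376809,  q_16=2·46151+28207=120509
a_17=1:  p_17=1·2376809+910240=3287049,  q_17=1·120509+46151=166660
fundamental: x₁=3287049, y₁=166660  (since 10804691128401 − 389·27775555600 = 1)

3287049 166660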